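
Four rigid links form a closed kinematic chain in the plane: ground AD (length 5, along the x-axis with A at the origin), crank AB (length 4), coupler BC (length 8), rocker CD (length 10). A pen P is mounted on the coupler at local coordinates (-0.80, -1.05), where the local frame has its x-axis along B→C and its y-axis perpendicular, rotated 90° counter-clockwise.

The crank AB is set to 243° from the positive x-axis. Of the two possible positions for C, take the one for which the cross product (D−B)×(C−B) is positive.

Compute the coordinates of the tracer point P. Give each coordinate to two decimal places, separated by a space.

-0.58 -4.03

A=(0,0), D=(5.00,0)
B = A + 4.00·(cos243°, sin243°) = (-1.8160, -3.5640)
|BD| = 7.6915
circle(B,8.00) ∩ circle(D,10.00): a=1.5055, h=7.8571
  candidates: C₊=(-4.1225,4.0962) cross=60.433; C₋=(3.1589,-9.8291) cross=-60.433
  mode + wants cross > 0 → take C=(-4.1225,4.0962) (cross=60.433)
ex = (C−B)/|BC| = (-0.2883,0.9575); ey = (-0.9575,-0.2883)
P = B + -0.80·ex + -1.05·ey = (-0.5799,-4.0273)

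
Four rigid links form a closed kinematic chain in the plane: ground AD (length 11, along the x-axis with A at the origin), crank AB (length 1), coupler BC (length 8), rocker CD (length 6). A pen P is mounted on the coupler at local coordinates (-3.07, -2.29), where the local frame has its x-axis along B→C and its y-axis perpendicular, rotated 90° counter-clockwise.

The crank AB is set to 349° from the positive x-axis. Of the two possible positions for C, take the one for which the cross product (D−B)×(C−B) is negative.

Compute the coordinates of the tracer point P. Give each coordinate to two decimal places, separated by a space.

A=(0,0), D=(11.00,0)
B = A + 1.00·(cos349°, sin349°) = (0.9816, -0.1908)
|BD| = 10.0202
circle(B,8.00) ∩ circle(D,6.00): a=6.4073, h=4.7903
  candidates: C₊=(7.2965,4.7206) cross=48.000; C₋=(7.4790,-4.8582) cross=-48.000
  mode - wants cross < 0 → take C=(7.4790,-4.8582) (cross=-48.000)
ex = (C−B)/|BC| = (0.8122,-0.5834); ey = (0.5834,0.8122)
P = B + -3.07·ex + -2.29·ey = (-2.8478,-0.2596)

-2.85 -0.26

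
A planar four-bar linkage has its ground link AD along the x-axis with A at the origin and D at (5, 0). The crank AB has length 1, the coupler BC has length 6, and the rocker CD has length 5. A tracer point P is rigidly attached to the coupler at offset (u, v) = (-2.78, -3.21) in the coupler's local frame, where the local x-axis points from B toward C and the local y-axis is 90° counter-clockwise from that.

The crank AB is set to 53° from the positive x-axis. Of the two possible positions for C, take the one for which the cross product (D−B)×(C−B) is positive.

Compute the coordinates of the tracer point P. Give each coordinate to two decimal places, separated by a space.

0.86 -3.44

A=(0,0), D=(5.00,0)
B = A + 1.00·(cos53°, sin53°) = (0.6018, 0.7986)
|BD| = 4.4701
circle(B,6.00) ∩ circle(D,5.00): a=3.4654, h=4.8980
  candidates: C₊=(4.8866,4.9987) cross=21.895; C₋=(3.1364,-4.6397) cross=-21.895
  mode + wants cross > 0 → take C=(4.8866,4.9987) (cross=21.895)
ex = (C−B)/|BC| = (0.7141,0.7000); ey = (-0.7000,0.7141)
P = B + -2.78·ex + -3.21·ey = (0.8636,-3.4398)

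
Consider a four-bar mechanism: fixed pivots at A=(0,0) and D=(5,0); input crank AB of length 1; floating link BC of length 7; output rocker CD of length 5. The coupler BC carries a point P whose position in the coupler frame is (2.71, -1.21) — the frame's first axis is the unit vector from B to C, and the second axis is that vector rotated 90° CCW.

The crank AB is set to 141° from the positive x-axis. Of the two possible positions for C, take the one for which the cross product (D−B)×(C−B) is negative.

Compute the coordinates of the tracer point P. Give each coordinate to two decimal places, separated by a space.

A=(0,0), D=(5.00,0)
B = A + 1.00·(cos141°, sin141°) = (-0.7771, 0.6293)
|BD| = 5.8113
circle(B,7.00) ∩ circle(D,5.00): a=4.9706, h=4.9288
  candidates: C₊=(4.6980,4.9909) cross=28.643; C₋=(3.6305,-4.8088) cross=-28.643
  mode - wants cross < 0 → take C=(3.6305,-4.8088) (cross=-28.643)
ex = (C−B)/|BC| = (0.6297,-0.7769); ey = (0.7769,0.6297)
P = B + 2.71·ex + -1.21·ey = (-0.0108,-2.2379)

-0.01 -2.24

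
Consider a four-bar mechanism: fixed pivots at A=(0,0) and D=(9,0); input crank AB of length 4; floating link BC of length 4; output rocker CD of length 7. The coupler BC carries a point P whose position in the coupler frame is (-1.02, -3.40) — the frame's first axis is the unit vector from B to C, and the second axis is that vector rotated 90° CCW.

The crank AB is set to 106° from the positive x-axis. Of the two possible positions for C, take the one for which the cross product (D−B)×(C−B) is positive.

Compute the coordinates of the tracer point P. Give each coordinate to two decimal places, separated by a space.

-2.51 0.59

A=(0,0), D=(9.00,0)
B = A + 4.00·(cos106°, sin106°) = (-1.1025, 3.8450)
|BD| = 10.8095
circle(B,4.00) ∩ circle(D,7.00): a=3.8783, h=0.9790
  candidates: C₊=(2.8704,3.3805) cross=10.583; C₋=(2.1739,1.5505) cross=-10.583
  mode + wants cross > 0 → take C=(2.8704,3.3805) (cross=10.583)
ex = (C−B)/|BC| = (0.9932,-0.1161); ey = (0.1161,0.9932)
P = B + -1.02·ex + -3.40·ey = (-2.5105,0.5865)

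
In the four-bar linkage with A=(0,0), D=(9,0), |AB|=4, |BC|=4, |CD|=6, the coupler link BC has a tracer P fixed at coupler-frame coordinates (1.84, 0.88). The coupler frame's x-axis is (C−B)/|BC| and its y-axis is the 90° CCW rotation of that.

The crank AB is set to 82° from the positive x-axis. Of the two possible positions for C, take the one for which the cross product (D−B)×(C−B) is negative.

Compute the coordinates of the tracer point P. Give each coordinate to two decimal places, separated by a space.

A=(0,0), D=(9.00,0)
B = A + 4.00·(cos82°, sin82°) = (0.5567, 3.9611)
|BD| = 9.3263
circle(B,4.00) ∩ circle(D,6.00): a=3.5909, h=1.7622
  candidates: C₊=(4.5561,4.0313) cross=16.435; C₋=(3.0592,0.8406) cross=-16.435
  mode - wants cross < 0 → take C=(3.0592,0.8406) (cross=-16.435)
ex = (C−B)/|BC| = (0.6256,-0.7801); ey = (0.7801,0.6256)
P = B + 1.84·ex + 0.88·ey = (2.3943,3.0762)

2.39 3.08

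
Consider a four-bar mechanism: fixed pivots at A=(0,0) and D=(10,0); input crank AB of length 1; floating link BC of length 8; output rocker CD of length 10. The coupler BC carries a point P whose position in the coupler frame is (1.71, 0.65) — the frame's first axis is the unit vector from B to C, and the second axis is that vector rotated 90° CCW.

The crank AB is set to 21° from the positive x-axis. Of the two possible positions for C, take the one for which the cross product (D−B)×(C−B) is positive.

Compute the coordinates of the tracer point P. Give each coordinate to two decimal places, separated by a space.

A=(0,0), D=(10.00,0)
B = A + 1.00·(cos21°, sin21°) = (0.9336, 0.3584)
|BD| = 9.0735
circle(B,8.00) ∩ circle(D,10.00): a=2.5530, h=7.5817
  candidates: C₊=(3.7840,7.8333) cross=68.793; C₋=(3.1851,-7.3183) cross=-68.793
  mode + wants cross > 0 → take C=(3.7840,7.8333) (cross=68.793)
ex = (C−B)/|BC| = (0.3563,0.9344); ey = (-0.9344,0.3563)
P = B + 1.71·ex + 0.65·ey = (0.9355,2.1877)

0.94 2.19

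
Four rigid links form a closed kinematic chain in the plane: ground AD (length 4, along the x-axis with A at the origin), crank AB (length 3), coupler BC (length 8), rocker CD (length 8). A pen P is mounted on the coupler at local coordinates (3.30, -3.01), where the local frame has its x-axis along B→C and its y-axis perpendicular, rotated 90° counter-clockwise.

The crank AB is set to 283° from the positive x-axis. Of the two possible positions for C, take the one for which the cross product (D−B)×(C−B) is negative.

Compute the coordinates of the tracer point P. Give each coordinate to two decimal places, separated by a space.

1.83 -7.24

A=(0,0), D=(4.00,0)
B = A + 3.00·(cos283°, sin283°) = (0.6749, -2.9231)
|BD| = 4.4273
circle(B,8.00) ∩ circle(D,8.00): a=2.2137, h=7.6876
  candidates: C₊=(-2.7383,4.3123) cross=34.036; C₋=(7.4131,-7.2354) cross=-34.036
  mode - wants cross < 0 → take C=(7.4131,-7.2354) (cross=-34.036)
ex = (C−B)/|BC| = (0.8423,-0.5390); ey = (0.5390,0.8423)
P = B + 3.30·ex + -3.01·ey = (1.8319,-7.2372)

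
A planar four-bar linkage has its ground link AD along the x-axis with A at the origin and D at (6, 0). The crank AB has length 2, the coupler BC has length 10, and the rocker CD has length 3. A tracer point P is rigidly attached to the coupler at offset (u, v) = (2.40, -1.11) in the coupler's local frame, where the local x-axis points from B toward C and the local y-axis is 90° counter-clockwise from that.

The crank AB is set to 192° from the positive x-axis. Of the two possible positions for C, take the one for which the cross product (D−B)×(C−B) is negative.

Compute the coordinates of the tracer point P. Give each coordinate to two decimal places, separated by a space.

A=(0,0), D=(6.00,0)
B = A + 2.00·(cos192°, sin192°) = (-1.9563, -0.4158)
|BD| = 7.9672
circle(B,10.00) ∩ circle(D,3.00): a=9.6945, h=2.4528
  candidates: C₊=(7.5970,2.5396) cross=19.542; C₋=(7.8530,-2.3593) cross=-19.542
  mode - wants cross < 0 → take C=(7.8530,-2.3593) (cross=-19.542)
ex = (C−B)/|BC| = (0.9809,-0.1943); ey = (0.1943,0.9809)
P = B + 2.40·ex + -1.11·ey = (0.1822,-1.9711)

0.18 -1.97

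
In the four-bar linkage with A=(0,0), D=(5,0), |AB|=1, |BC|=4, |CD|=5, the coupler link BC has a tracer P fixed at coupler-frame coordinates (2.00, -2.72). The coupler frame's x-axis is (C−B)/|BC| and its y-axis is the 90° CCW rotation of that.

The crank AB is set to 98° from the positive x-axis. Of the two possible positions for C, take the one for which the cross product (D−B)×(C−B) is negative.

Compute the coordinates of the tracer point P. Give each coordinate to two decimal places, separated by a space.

-2.24 -1.65

A=(0,0), D=(5.00,0)
B = A + 1.00·(cos98°, sin98°) = (-0.1392, 0.9903)
|BD| = 5.2337
circle(B,4.00) ∩ circle(D,5.00): a=1.7570, h=3.5934
  candidates: C₊=(2.2660,4.1863) cross=18.807; C₋=(0.9062,-2.8707) cross=-18.807
  mode - wants cross < 0 → take C=(0.9062,-2.8707) (cross=-18.807)
ex = (C−B)/|BC| = (0.2613,-0.9652); ey = (0.9652,0.2613)
P = B + 2.00·ex + -2.72·ey = (-2.2419,-1.6511)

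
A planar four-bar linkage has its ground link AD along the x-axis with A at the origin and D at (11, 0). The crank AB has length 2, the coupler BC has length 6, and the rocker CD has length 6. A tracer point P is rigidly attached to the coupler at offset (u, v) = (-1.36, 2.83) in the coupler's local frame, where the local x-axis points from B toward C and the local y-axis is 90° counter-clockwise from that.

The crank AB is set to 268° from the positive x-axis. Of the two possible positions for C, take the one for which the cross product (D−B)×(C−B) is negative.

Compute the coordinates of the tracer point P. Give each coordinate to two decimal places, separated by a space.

-0.91 1.03

A=(0,0), D=(11.00,0)
B = A + 2.00·(cos268°, sin268°) = (-0.0698, -1.9988)
|BD| = 11.2488
circle(B,6.00) ∩ circle(D,6.00): a=5.6244, h=2.0895
  candidates: C₊=(5.0938,1.0569) cross=23.505; C₋=(5.8364,-3.0557) cross=-23.505
  mode - wants cross < 0 → take C=(5.8364,-3.0557) (cross=-23.505)
ex = (C−B)/|BC| = (0.9844,-0.1761); ey = (0.1761,0.9844)
P = B + -1.36·ex + 2.83·ey = (-0.9100,1.0265)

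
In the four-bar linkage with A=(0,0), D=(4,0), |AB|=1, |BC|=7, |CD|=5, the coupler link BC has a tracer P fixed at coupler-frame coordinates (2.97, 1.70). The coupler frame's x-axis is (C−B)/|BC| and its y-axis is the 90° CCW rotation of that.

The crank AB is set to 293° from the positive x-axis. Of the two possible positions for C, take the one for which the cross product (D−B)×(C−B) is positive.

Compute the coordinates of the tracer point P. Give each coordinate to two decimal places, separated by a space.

A=(0,0), D=(4.00,0)
B = A + 1.00·(cos293°, sin293°) = (0.3907, -0.9205)
|BD| = 3.7248
circle(B,7.00) ∩ circle(D,5.00): a=5.0840, h=4.8117
  candidates: C₊=(4.1280,4.9984) cross=17.923; C₋=(6.5062,-4.3265) cross=-17.923
  mode + wants cross > 0 → take C=(4.1280,4.9984) (cross=17.923)
ex = (C−B)/|BC| = (0.5339,0.8456); ey = (-0.8456,0.5339)
P = B + 2.97·ex + 1.70·ey = (0.5390,2.4984)

0.54 2.50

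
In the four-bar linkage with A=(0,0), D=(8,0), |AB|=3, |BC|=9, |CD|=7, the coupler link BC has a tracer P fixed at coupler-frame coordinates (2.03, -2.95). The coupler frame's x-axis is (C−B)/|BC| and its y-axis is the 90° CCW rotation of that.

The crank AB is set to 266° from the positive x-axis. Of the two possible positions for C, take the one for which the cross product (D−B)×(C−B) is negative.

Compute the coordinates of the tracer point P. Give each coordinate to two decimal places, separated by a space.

0.30 -6.54

A=(0,0), D=(8.00,0)
B = A + 3.00·(cos266°, sin266°) = (-0.2093, -2.9927)
|BD| = 8.7378
circle(B,9.00) ∩ circle(D,7.00): a=6.2000, h=6.5238
  candidates: C₊=(3.3813,5.2600) cross=57.003; C₋=(7.8502,-6.9984) cross=-57.003
  mode - wants cross < 0 → take C=(7.8502,-6.9984) (cross=-57.003)
ex = (C−B)/|BC| = (0.8955,-0.4451); ey = (0.4451,0.8955)
P = B + 2.03·ex + -2.95·ey = (0.2956,-6.5379)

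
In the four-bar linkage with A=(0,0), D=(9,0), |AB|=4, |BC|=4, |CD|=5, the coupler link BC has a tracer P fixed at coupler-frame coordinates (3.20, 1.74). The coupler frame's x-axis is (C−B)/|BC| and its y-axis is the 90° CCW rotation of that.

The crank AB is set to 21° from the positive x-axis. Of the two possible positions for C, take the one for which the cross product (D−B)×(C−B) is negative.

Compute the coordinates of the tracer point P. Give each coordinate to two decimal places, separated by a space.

A=(0,0), D=(9.00,0)
B = A + 4.00·(cos21°, sin21°) = (3.7343, 1.4335)
|BD| = 5.4573
circle(B,4.00) ∩ circle(D,5.00): a=1.9041, h=3.5177
  candidates: C₊=(6.4955,4.3275) cross=19.197; C₋=(4.6475,-2.4609) cross=-19.197
  mode - wants cross < 0 → take C=(4.6475,-2.4609) (cross=-19.197)
ex = (C−B)/|BC| = (0.2283,-0.9736); ey = (0.9736,0.2283)
P = B + 3.20·ex + 1.74·ey = (6.1589,-1.2848)

6.16 -1.28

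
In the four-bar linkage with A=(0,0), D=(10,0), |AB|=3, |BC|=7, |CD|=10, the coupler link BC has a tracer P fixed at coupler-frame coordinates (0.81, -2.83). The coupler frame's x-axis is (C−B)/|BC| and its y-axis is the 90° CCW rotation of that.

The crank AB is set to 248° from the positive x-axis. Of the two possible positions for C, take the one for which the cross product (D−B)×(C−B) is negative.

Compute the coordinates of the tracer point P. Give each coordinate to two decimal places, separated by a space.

-2.59 -5.33

A=(0,0), D=(10.00,0)
B = A + 3.00·(cos248°, sin248°) = (-1.1238, -2.7816)
|BD| = 11.4663
circle(B,7.00) ∩ circle(D,10.00): a=3.5093, h=6.0568
  candidates: C₊=(0.8113,3.9456) cross=69.449; C₋=(3.7499,-7.8062) cross=-69.449
  mode - wants cross < 0 → take C=(3.7499,-7.8062) (cross=-69.449)
ex = (C−B)/|BC| = (0.6962,-0.7178); ey = (0.7178,0.6962)
P = B + 0.81·ex + -2.83·ey = (-2.5912,-5.3333)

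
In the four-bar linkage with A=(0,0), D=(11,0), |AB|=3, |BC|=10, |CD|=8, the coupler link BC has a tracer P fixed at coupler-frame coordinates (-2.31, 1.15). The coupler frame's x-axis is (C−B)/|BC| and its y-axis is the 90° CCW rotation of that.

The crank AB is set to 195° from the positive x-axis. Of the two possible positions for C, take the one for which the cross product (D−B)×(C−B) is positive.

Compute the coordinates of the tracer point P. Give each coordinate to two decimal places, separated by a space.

-5.43 -1.27

A=(0,0), D=(11.00,0)
B = A + 3.00·(cos195°, sin195°) = (-2.8978, -0.7765)
|BD| = 13.9195
circle(B,10.00) ∩ circle(D,8.00): a=8.2529, h=5.6471
  candidates: C₊=(5.0272,5.3222) cross=78.605; C₋=(5.6573,-5.9544) cross=-78.605
  mode + wants cross > 0 → take C=(5.0272,5.3222) (cross=78.605)
ex = (C−B)/|BC| = (0.7925,0.6099); ey = (-0.6099,0.7925)
P = B + -2.31·ex + 1.15·ey = (-5.4298,-1.2739)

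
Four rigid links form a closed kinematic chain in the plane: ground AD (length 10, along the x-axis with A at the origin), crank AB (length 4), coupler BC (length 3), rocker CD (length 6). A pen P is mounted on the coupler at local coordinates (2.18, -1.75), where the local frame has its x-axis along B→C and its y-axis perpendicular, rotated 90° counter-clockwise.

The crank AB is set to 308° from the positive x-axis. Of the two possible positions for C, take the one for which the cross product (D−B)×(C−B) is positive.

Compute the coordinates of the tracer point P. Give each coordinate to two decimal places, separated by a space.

5.09 -2.21

A=(0,0), D=(10.00,0)
B = A + 4.00·(cos308°, sin308°) = (2.4626, -3.1520)
|BD| = 8.1699
circle(B,3.00) ∩ circle(D,6.00): a=2.4325, h=1.7558
  candidates: C₊=(4.0294,-0.5937) cross=14.345; C₋=(5.3843,-3.8334) cross=-14.345
  mode + wants cross > 0 → take C=(4.0294,-0.5937) (cross=14.345)
ex = (C−B)/|BC| = (0.5223,0.8528); ey = (-0.8528,0.5223)
P = B + 2.18·ex + -1.75·ey = (5.0936,-2.2069)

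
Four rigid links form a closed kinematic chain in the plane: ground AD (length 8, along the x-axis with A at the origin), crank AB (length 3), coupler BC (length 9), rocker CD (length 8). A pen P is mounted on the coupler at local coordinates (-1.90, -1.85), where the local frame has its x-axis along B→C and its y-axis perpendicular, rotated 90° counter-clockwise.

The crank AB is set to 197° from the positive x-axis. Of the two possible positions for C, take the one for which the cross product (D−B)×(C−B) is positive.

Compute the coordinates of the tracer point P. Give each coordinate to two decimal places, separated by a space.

A=(0,0), D=(8.00,0)
B = A + 3.00·(cos197°, sin197°) = (-2.8689, -0.8771)
|BD| = 10.9042
circle(B,9.00) ∩ circle(D,8.00): a=6.2316, h=6.4936
  candidates: C₊=(2.8202,6.0967) cross=70.808; C₋=(3.8649,-6.8484) cross=-70.808
  mode + wants cross > 0 → take C=(2.8202,6.0967) (cross=70.808)
ex = (C−B)/|BC| = (0.6321,0.7749); ey = (-0.7749,0.6321)
P = B + -1.90·ex + -1.85·ey = (-2.6364,-3.5188)

-2.64 -3.52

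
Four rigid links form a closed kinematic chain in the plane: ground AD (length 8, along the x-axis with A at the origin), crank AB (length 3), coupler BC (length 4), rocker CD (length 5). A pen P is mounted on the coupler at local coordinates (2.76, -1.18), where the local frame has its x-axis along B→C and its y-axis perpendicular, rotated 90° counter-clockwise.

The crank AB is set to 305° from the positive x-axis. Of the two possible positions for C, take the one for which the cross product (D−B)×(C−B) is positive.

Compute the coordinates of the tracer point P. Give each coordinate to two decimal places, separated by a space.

3.82 -0.31

A=(0,0), D=(8.00,0)
B = A + 3.00·(cos305°, sin305°) = (1.7207, -2.4575)
|BD| = 6.7430
circle(B,4.00) ∩ circle(D,5.00): a=2.7042, h=2.9475
  candidates: C₊=(3.1647,1.2728) cross=19.875; C₋=(5.3131,-4.2167) cross=-19.875
  mode + wants cross > 0 → take C=(3.1647,1.2728) (cross=19.875)
ex = (C−B)/|BC| = (0.3610,0.9326); ey = (-0.9326,0.3610)
P = B + 2.76·ex + -1.18·ey = (3.8175,-0.3095)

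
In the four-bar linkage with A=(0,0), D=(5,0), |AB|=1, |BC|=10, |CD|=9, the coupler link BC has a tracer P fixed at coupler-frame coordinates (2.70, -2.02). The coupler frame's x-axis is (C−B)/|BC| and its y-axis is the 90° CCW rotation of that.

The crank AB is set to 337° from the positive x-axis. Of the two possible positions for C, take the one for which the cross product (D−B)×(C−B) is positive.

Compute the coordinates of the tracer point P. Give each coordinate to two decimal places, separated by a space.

A=(0,0), D=(5.00,0)
B = A + 1.00·(cos337°, sin337°) = (0.9205, -0.3907)
|BD| = 4.0982
circle(B,10.00) ∩ circle(D,9.00): a=4.3672, h=8.9960
  candidates: C₊=(4.4101,8.9806) cross=36.867; C₋=(6.1255,-8.9293) cross=-36.867
  mode + wants cross > 0 → take C=(4.4101,8.9806) (cross=36.867)
ex = (C−B)/|BC| = (0.3490,0.9371); ey = (-0.9371,0.3490)
P = B + 2.70·ex + -2.02·ey = (3.7557,1.4346)

3.76 1.43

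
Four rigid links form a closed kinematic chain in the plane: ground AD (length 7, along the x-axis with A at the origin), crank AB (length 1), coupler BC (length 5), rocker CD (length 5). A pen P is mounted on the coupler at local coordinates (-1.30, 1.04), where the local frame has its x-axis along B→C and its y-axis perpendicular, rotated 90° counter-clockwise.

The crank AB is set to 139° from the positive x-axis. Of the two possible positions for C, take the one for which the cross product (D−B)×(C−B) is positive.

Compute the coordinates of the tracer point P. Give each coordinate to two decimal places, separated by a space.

A=(0,0), D=(7.00,0)
B = A + 1.00·(cos139°, sin139°) = (-0.7547, 0.6561)
|BD| = 7.7824
circle(B,5.00) ∩ circle(D,5.00): a=3.8912, h=3.1398
  candidates: C₊=(3.3873,3.4567) cross=24.435; C₋=(2.8580,-2.8006) cross=-24.435
  mode + wants cross > 0 → take C=(3.3873,3.4567) (cross=24.435)
ex = (C−B)/|BC| = (0.8284,0.5601); ey = (-0.5601,0.8284)
P = B + -1.30·ex + 1.04·ey = (-2.4142,0.7894)

-2.41 0.79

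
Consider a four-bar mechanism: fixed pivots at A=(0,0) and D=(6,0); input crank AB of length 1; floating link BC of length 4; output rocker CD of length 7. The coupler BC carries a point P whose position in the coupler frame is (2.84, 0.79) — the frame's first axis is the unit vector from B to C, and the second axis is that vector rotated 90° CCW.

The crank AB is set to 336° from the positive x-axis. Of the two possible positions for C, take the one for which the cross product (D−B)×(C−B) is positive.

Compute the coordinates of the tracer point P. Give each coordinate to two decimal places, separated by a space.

A=(0,0), D=(6.00,0)
B = A + 1.00·(cos336°, sin336°) = (0.9135, -0.4067)
|BD| = 5.1027
circle(B,4.00) ∩ circle(D,7.00): a=-0.6822, h=3.9414
  candidates: C₊=(-0.0807,3.4677) cross=20.112; C₋=(0.5476,-4.3900) cross=-20.112
  mode + wants cross > 0 → take C=(-0.0807,3.4677) (cross=20.112)
ex = (C−B)/|BC| = (-0.2486,0.9686); ey = (-0.9686,-0.2486)
P = B + 2.84·ex + 0.79·ey = (-0.5576,2.1478)

-0.56 2.15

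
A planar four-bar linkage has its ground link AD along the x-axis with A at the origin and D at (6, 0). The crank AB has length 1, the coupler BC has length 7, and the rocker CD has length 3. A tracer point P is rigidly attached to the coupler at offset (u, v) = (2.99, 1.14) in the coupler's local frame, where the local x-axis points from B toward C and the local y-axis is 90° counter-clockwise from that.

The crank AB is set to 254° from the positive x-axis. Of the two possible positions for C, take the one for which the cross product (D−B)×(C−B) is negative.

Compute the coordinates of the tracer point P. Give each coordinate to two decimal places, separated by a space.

A=(0,0), D=(6.00,0)
B = A + 1.00·(cos254°, sin254°) = (-0.2756, -0.9613)
|BD| = 6.3488
circle(B,7.00) ∩ circle(D,3.00): a=6.3246, h=2.9999
  candidates: C₊=(5.5218,2.9616) cross=19.046; C₋=(6.4303,-2.9690) cross=-19.046
  mode - wants cross < 0 → take C=(6.4303,-2.9690) (cross=-19.046)
ex = (C−B)/|BC| = (0.9580,-0.2868); ey = (0.2868,0.9580)
P = B + 2.99·ex + 1.14·ey = (2.9157,-0.7267)

2.92 -0.73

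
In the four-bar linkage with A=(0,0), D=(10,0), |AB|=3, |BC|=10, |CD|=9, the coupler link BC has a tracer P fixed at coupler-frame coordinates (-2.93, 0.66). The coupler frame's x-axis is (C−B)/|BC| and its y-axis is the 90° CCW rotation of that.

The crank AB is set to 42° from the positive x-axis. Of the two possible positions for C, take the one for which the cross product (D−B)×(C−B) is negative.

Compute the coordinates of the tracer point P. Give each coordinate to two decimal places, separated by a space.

2.01 5.00

A=(0,0), D=(10.00,0)
B = A + 3.00·(cos42°, sin42°) = (2.2294, 2.0074)
|BD| = 8.0257
circle(B,10.00) ∩ circle(D,9.00): a=5.1965, h=8.5438
  candidates: C₊=(9.3978,8.9798) cross=68.569; C₋=(5.1238,-7.5646) cross=-68.569
  mode - wants cross < 0 → take C=(5.1238,-7.5646) (cross=-68.569)
ex = (C−B)/|BC| = (0.2894,-0.9572); ey = (0.9572,0.2894)
P = B + -2.93·ex + 0.66·ey = (2.0131,5.0030)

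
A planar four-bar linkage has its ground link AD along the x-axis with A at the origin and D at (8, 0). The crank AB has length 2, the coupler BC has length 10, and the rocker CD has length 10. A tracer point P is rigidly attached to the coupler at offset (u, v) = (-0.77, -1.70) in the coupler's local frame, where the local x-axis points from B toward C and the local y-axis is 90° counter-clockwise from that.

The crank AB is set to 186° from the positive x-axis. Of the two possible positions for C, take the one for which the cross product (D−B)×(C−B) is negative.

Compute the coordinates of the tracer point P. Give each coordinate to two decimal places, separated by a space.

-3.84 -0.43

A=(0,0), D=(8.00,0)
B = A + 2.00·(cos186°, sin186°) = (-1.9890, -0.2091)
|BD| = 9.9912
circle(B,10.00) ∩ circle(D,10.00): a=4.9956, h=8.6628
  candidates: C₊=(2.8242,8.5564) cross=86.552; C₋=(3.1867,-8.7654) cross=-86.552
  mode - wants cross < 0 → take C=(3.1867,-8.7654) (cross=-86.552)
ex = (C−B)/|BC| = (0.5176,-0.8556); ey = (0.8556,0.5176)
P = B + -0.77·ex + -1.70·ey = (-3.8422,-0.4301)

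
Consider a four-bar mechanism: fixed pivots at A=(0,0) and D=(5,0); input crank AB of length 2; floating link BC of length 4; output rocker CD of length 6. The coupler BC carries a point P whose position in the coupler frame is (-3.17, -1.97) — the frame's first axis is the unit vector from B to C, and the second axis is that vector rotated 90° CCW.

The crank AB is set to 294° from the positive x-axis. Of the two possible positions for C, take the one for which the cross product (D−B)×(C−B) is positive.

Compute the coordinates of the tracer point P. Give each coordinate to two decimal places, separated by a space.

A=(0,0), D=(5.00,0)
B = A + 2.00·(cos294°, sin294°) = (0.8135, -1.8271)
|BD| = 4.5679
circle(B,4.00) ∩ circle(D,6.00): a=0.0947, h=3.9989
  candidates: C₊=(-0.6992,1.8758) cross=18.266; C₋=(2.4998,-5.4543) cross=-18.266
  mode + wants cross > 0 → take C=(-0.6992,1.8758) (cross=18.266)
ex = (C−B)/|BC| = (-0.3782,0.9257); ey = (-0.9257,-0.3782)
P = B + -3.17·ex + -1.97·ey = (3.8360,-4.0167)

3.84 -4.02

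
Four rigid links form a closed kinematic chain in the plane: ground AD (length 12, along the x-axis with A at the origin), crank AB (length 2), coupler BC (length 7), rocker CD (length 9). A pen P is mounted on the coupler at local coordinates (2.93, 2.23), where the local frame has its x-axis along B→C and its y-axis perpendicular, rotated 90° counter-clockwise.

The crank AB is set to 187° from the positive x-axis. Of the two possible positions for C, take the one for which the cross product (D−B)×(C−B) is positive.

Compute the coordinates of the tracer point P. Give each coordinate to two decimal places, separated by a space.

-0.82 3.25

A=(0,0), D=(12.00,0)
B = A + 2.00·(cos187°, sin187°) = (-1.9851, -0.2437)
|BD| = 13.9872
circle(B,7.00) ∩ circle(D,9.00): a=5.8497, h=3.8446
  candidates: C₊=(3.7967,3.7022) cross=53.775; C₋=(3.9307,-3.9858) cross=-53.775
  mode + wants cross > 0 → take C=(3.7967,3.7022) (cross=53.775)
ex = (C−B)/|BC| = (0.8260,0.5637); ey = (-0.5637,0.8260)
P = B + 2.93·ex + 2.23·ey = (-0.8221,3.2498)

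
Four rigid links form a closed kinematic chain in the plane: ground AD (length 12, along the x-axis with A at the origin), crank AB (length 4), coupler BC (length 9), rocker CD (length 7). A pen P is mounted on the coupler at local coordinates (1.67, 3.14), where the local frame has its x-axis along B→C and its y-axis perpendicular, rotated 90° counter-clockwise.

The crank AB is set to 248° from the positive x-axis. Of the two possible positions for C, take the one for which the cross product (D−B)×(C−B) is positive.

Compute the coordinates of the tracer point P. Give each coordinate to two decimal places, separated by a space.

-2.27 -0.24

A=(0,0), D=(12.00,0)
B = A + 4.00·(cos248°, sin248°) = (-1.4984, -3.7087)
|BD| = 13.9987
circle(B,9.00) ∩ circle(D,7.00): a=8.1423, h=3.8345
  candidates: C₊=(5.3370,2.1459) cross=53.677; C₋=(7.3688,-5.2490) cross=-53.677
  mode + wants cross > 0 → take C=(5.3370,2.1459) (cross=53.677)
ex = (C−B)/|BC| = (0.7595,0.6505); ey = (-0.6505,0.7595)
P = B + 1.67·ex + 3.14·ey = (-2.2727,-0.2376)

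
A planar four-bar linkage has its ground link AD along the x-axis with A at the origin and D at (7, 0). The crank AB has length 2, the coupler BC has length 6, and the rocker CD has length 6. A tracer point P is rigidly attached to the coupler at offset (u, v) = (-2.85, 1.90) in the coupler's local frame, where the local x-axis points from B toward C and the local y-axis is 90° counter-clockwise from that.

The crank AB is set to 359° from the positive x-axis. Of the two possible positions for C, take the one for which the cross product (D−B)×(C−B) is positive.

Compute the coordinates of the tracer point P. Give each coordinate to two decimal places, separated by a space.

A=(0,0), D=(7.00,0)
B = A + 2.00·(cos359°, sin359°) = (1.9997, -0.0349)
|BD| = 5.0004
circle(B,6.00) ∩ circle(D,6.00): a=2.5002, h=5.4543
  candidates: C₊=(4.4618,5.4367) cross=27.274; C₋=(4.5379,-5.4716) cross=-27.274
  mode + wants cross > 0 → take C=(4.4618,5.4367) (cross=27.274)
ex = (C−B)/|BC| = (0.4103,0.9119); ey = (-0.9119,0.4103)
P = B + -2.85·ex + 1.90·ey = (-0.9025,-1.8542)

-0.90 -1.85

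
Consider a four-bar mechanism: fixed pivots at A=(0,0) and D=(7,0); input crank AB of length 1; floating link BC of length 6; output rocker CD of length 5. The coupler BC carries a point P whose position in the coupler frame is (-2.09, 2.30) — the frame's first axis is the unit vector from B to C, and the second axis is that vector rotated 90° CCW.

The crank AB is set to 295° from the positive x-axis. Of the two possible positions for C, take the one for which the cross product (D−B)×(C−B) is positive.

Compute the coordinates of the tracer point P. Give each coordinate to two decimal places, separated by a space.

-2.67 -1.25

A=(0,0), D=(7.00,0)
B = A + 1.00·(cos295°, sin295°) = (0.4226, -0.9063)
|BD| = 6.6395
circle(B,6.00) ∩ circle(D,5.00): a=4.1481, h=4.3351
  candidates: C₊=(3.9402,3.9544) cross=28.783; C₋=(5.1237,-4.6346) cross=-28.783
  mode + wants cross > 0 → take C=(3.9402,3.9544) (cross=28.783)
ex = (C−B)/|BC| = (0.5863,0.8101); ey = (-0.8101,0.5863)
P = B + -2.09·ex + 2.30·ey = (-2.6659,-1.2511)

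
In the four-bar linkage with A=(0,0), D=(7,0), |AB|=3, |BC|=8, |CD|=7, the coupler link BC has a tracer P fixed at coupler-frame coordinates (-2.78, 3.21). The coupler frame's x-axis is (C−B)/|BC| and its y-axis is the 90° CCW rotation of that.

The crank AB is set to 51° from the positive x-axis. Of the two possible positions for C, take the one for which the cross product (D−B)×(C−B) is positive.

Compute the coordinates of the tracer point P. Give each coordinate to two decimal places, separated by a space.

-2.22 3.42

A=(0,0), D=(7.00,0)
B = A + 3.00·(cos51°, sin51°) = (1.8880, 2.3314)
|BD| = 5.6186
circle(B,8.00) ∩ circle(D,7.00): a=4.1441, h=6.8430
  candidates: C₊=(8.4980,6.8378) cross=38.448; C₋=(2.8190,-5.6142) cross=-38.448
  mode + wants cross > 0 → take C=(8.4980,6.8378) (cross=38.448)
ex = (C−B)/|BC| = (0.8263,0.5633); ey = (-0.5633,0.8263)
P = B + -2.78·ex + 3.21·ey = (-2.2172,3.4177)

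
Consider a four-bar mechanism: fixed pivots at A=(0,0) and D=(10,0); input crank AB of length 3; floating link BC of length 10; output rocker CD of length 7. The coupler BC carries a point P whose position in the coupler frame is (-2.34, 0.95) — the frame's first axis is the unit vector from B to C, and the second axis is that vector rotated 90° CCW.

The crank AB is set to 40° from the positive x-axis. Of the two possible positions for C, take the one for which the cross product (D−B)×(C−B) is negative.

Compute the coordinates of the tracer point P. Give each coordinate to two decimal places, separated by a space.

1.87 4.42

A=(0,0), D=(10.00,0)
B = A + 3.00·(cos40°, sin40°) = (2.2981, 1.9284)
|BD| = 7.9396
circle(B,10.00) ∩ circle(D,7.00): a=7.1815, h=6.9588
  candidates: C₊=(10.9548,6.9346) cross=55.250; C₋=(7.5745,-6.5663) cross=-55.250
  mode - wants cross < 0 → take C=(7.5745,-6.5663) (cross=-55.250)
ex = (C−B)/|BC| = (0.5276,-0.8495); ey = (0.8495,0.5276)
P = B + -2.34·ex + 0.95·ey = (1.8705,4.4174)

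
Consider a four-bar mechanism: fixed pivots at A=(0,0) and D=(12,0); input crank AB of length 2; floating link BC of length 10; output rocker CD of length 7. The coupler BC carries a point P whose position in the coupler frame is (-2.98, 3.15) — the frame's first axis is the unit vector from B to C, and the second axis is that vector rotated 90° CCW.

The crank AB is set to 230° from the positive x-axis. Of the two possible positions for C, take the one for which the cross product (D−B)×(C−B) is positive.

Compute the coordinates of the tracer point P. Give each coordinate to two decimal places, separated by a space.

A=(0,0), D=(12.00,0)
B = A + 2.00·(cos230°, sin230°) = (-1.2856, -1.5321)
|BD| = 13.3736
circle(B,10.00) ∩ circle(D,7.00): a=8.5936, h=5.1138
  candidates: C₊=(6.6656,4.5325) cross=68.390; C₋=(7.8372,-5.6277) cross=-68.390
  mode + wants cross > 0 → take C=(6.6656,4.5325) (cross=68.390)
ex = (C−B)/|BC| = (0.7951,0.6065); ey = (-0.6065,0.7951)
P = B + -2.98·ex + 3.15·ey = (-5.5654,-0.8347)

-5.57 -0.83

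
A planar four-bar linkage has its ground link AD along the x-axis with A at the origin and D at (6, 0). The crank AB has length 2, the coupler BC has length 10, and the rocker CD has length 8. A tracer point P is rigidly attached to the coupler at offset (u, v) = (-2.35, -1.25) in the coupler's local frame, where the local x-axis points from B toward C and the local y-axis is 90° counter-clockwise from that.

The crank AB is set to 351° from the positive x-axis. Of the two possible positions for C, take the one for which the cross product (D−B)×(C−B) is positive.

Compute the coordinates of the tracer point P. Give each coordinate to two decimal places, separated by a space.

A=(0,0), D=(6.00,0)
B = A + 2.00·(cos351°, sin351°) = (1.9754, -0.3129)
|BD| = 4.0368
circle(B,10.00) ∩ circle(D,8.00): a=6.4774, h=7.6186
  candidates: C₊=(7.8428,7.7849) cross=30.755; C₋=(9.0238,-7.4065) cross=-30.755
  mode + wants cross > 0 → take C=(7.8428,7.7849) (cross=30.755)
ex = (C−B)/|BC| = (0.5867,0.8098); ey = (-0.8098,0.5867)
P = B + -2.35·ex + -1.25·ey = (1.6087,-2.9493)

1.61 -2.95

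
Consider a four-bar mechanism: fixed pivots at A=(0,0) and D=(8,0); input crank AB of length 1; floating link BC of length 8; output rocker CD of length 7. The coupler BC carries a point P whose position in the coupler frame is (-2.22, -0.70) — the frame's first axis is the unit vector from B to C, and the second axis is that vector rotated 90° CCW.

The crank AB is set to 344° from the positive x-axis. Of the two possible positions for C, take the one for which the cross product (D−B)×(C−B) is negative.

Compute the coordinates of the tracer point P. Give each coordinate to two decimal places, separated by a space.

A=(0,0), D=(8.00,0)
B = A + 1.00·(cos344°, sin344°) = (0.9613, -0.2756)
|BD| = 7.0441
circle(B,8.00) ∩ circle(D,7.00): a=4.5868, h=6.5545
  candidates: C₊=(5.2881,6.4533) cross=46.171; C₋=(5.8010,-6.6456) cross=-46.171
  mode - wants cross < 0 → take C=(5.8010,-6.6456) (cross=-46.171)
ex = (C−B)/|BC| = (0.6050,-0.7962); ey = (0.7962,0.6050)
P = B + -2.22·ex + -0.70·ey = (-0.9391,1.0686)

-0.94 1.07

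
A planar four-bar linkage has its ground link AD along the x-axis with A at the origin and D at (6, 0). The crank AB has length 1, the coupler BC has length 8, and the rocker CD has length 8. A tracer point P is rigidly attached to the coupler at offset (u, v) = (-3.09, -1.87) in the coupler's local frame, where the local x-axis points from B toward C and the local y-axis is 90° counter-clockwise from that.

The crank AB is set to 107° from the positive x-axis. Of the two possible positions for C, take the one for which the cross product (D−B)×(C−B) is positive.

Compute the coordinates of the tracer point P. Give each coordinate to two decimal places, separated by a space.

A=(0,0), D=(6.00,0)
B = A + 1.00·(cos107°, sin107°) = (-0.2924, 0.9563)
|BD| = 6.3646
circle(B,8.00) ∩ circle(D,8.00): a=3.1823, h=7.3398
  candidates: C₊=(3.9566,7.7346) cross=46.715; C₋=(1.7510,-6.7783) cross=-46.715
  mode + wants cross > 0 → take C=(3.9566,7.7346) (cross=46.715)
ex = (C−B)/|BC| = (0.5311,0.8473); ey = (-0.8473,0.5311)
P = B + -3.09·ex + -1.87·ey = (-0.3491,-2.6550)

-0.35 -2.66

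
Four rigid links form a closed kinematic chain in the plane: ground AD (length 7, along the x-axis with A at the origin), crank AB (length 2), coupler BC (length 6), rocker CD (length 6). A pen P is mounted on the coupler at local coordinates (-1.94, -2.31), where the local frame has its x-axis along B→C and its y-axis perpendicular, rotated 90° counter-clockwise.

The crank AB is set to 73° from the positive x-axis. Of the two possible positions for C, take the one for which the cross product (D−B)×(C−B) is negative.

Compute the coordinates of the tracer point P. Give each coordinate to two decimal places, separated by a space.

A=(0,0), D=(7.00,0)
B = A + 2.00·(cos73°, sin73°) = (0.5847, 1.9126)
|BD| = 6.6943
circle(B,6.00) ∩ circle(D,6.00): a=3.3471, h=4.9796
  candidates: C₊=(5.2151,5.7284) cross=33.335; C₋=(2.3697,-3.8157) cross=-33.335
  mode - wants cross < 0 → take C=(2.3697,-3.8157) (cross=-33.335)
ex = (C−B)/|BC| = (0.2975,-0.9547); ey = (0.9547,0.2975)
P = B + -1.94·ex + -2.31·ey = (-2.1978,3.0776)

-2.20 3.08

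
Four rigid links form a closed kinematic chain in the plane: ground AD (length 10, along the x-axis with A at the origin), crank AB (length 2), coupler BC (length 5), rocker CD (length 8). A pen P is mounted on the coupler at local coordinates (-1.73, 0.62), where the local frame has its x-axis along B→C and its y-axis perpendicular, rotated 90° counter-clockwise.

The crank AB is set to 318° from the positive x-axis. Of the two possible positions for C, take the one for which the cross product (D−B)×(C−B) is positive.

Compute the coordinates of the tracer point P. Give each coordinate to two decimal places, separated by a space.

A=(0,0), D=(10.00,0)
B = A + 2.00·(cos318°, sin318°) = (1.4863, -1.3383)
|BD| = 8.6182
circle(B,5.00) ∩ circle(D,8.00): a=2.0465, h=4.5620
  candidates: C₊=(2.7996,3.4862) cross=39.317; C₋=(4.2163,-5.5271) cross=-39.317
  mode + wants cross > 0 → take C=(2.7996,3.4862) (cross=39.317)
ex = (C−B)/|BC| = (0.2627,0.9649); ey = (-0.9649,0.2627)
P = B + -1.73·ex + 0.62·ey = (0.4337,-2.8447)

0.43 -2.84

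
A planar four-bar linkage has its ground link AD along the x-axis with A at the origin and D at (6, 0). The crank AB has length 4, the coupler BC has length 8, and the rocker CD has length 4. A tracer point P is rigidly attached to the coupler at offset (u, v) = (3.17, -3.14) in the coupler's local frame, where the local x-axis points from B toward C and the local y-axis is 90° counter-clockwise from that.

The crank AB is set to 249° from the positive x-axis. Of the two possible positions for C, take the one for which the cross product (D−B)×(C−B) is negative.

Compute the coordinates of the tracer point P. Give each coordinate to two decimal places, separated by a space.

A=(0,0), D=(6.00,0)
B = A + 4.00·(cos249°, sin249°) = (-1.4335, -3.7343)
|BD| = 8.3188
circle(B,8.00) ∩ circle(D,4.00): a=7.0444, h=3.7916
  candidates: C₊=(3.1592,2.8160) cross=31.541; C₋=(6.5633,-3.9601) cross=-31.541
  mode - wants cross < 0 → take C=(6.5633,-3.9601) (cross=-31.541)
ex = (C−B)/|BC| = (0.9996,-0.0282); ey = (0.0282,0.9996)
P = B + 3.17·ex + -3.14·ey = (1.6466,-6.9625)

1.65 -6.96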